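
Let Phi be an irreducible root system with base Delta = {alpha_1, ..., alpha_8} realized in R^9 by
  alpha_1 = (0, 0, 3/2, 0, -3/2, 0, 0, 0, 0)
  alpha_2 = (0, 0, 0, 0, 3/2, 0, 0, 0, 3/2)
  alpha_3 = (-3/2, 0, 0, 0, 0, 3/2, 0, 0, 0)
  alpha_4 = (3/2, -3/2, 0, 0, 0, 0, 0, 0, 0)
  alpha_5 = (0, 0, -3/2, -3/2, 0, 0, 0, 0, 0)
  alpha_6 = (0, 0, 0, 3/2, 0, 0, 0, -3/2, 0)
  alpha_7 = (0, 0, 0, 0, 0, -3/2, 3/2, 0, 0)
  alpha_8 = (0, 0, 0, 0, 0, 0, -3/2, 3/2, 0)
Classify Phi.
type A_8

Compute the Cartan integers a_ij = 2(alpha_i, alpha_j)/(alpha_j, alpha_j); the resulting 8x8 Cartan matrix is
[[2, -1, 0, 0, -1, 0, 0, 0], [-1, 2, 0, 0, 0, 0, 0, 0], [0, 0, 2, -1, 0, 0, -1, 0], [0, 0, -1, 2, 0, 0, 0, 0], [-1, 0, 0, 0, 2, -1, 0, 0], [0, 0, 0, 0, -1, 2, 0, -1], [0, 0, -1, 0, 0, 0, 2, -1], [0, 0, 0, 0, 0, -1, -1, 2]].
All simple roots have the same length, so the diagram is simply laced. The associated Dynkin diagram is a chain of 8 nodes with single edges (A_8), so the type is A_8 (the algebra sl(9)).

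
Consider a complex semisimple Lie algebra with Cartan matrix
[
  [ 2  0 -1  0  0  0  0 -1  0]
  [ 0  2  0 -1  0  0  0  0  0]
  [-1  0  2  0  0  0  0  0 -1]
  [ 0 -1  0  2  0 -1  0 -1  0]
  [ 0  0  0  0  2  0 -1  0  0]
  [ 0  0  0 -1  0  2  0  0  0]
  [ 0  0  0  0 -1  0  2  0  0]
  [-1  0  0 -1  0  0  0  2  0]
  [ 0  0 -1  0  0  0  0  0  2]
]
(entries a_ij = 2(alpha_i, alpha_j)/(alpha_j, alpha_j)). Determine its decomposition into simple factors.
A_2 (sl(3)) ⊕ D_7 (so(14))

The diagram associated to this matrix has two connected components: the simple roots {alpha_5, alpha_7} form a chain of 2 nodes with single edges (A_2), and {alpha_1, alpha_2, alpha_3, alpha_4, alpha_6, alpha_8, alpha_9} form a chain of 5 nodes with a fork of two nodes at one end (D_7). A semisimple Lie algebra decomposes uniquely as the direct sum of simple ideals, one per connected component of its Dynkin diagram, so g ≅ A_2 ⊕ D_7 (dimension 8 + 91 = 99).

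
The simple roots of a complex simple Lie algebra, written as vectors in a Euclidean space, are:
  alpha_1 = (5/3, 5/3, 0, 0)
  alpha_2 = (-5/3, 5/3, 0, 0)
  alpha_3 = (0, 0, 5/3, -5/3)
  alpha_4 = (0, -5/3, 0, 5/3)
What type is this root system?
Compute the Cartan integers a_ij = 2(alpha_i, alpha_j)/(alpha_j, alpha_j); the resulting 4x4 Cartan matrix is
[[2, 0, 0, -1], [0, 2, 0, -1], [0, 0, 2, -1], [-1, -1, -1, 2]].
All simple roots have the same length, so the diagram is simply laced. The associated Dynkin diagram is a chain of 2 nodes with a fork of two nodes at one end (D_4), so the type is D_4 (the algebra so(8)).

D4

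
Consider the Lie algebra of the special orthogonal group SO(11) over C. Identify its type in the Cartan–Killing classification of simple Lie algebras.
B_5

This is so(11) with 11 odd, which has dimension 11(11-1)/2 = 55 and rank (11-1)/2 = 5. In the classification of classical Lie algebras, the orthogonal algebra so(2n+1) in an odd number of variables has type B_n; here n = 5, so the Dynkin diagram is a chain of 5 nodes with a double edge at one end; the terminal node there is the unique short simple root (B_5). Hence the type is B_5.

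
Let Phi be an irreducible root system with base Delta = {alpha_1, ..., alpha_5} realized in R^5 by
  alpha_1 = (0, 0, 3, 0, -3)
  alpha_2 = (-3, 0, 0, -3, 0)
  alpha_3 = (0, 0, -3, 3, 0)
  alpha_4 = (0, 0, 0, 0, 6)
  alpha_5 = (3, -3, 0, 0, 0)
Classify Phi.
C_5 (sp(10))

Compute the Cartan integers a_ij = 2(alpha_i, alpha_j)/(alpha_j, alpha_j); the resulting 5x5 Cartan matrix is
[[2, 0, -1, -1, 0], [0, 2, -1, 0, -1], [-1, -1, 2, 0, 0], [-2, 0, 0, 2, 0], [0, -1, 0, 0, 2]].
The roots have two lengths (squared-length ratio 2:1); the short ones are alpha_{1,2,3,5}. The associated Dynkin diagram is a chain of 5 nodes with a double edge at one end; the terminal node there is the unique long simple root (C_5), so the type is C_5 (the algebra sp(10)).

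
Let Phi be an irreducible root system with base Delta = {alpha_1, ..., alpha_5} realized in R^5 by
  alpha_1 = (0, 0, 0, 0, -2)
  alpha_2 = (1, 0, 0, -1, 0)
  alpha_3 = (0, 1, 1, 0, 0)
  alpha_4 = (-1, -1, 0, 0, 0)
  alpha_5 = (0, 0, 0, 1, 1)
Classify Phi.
Compute the Cartan integers a_ij = 2(alpha_i, alpha_j)/(alpha_j, alpha_j); the resulting 5x5 Cartan matrix is
[[2, 0, 0, 0, -2], [0, 2, 0, -1, -1], [0, 0, 2, -1, 0], [0, -1, -1, 2, 0], [-1, -1, 0, 0, 2]].
The roots have two lengths (squared-length ratio 2:1); the short ones are alpha_{2,3,4,5}. The associated Dynkin diagram is a chain of 5 nodes with a double edge at one end; the terminal node there is the unique long simple root (C_5), so the type is C_5 (the algebra sp(10)).

C_5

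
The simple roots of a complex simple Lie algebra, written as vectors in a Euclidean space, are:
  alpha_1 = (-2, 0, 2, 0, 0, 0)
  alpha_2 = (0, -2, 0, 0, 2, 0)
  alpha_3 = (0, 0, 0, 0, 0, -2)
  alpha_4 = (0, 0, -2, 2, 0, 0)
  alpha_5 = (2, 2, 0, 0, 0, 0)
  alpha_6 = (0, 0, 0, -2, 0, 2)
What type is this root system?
Compute the Cartan integers a_ij = 2(alpha_i, alpha_j)/(alpha_j, alpha_j); the resulting 6x6 Cartan matrix is
[[2, 0, 0, -1, -1, 0], [0, 2, 0, 0, -1, 0], [0, 0, 2, 0, 0, -1], [-1, 0, 0, 2, 0, -1], [-1, -1, 0, 0, 2, 0], [0, 0, -2, -1, 0, 2]].
The roots have two lengths (squared-length ratio 2:1); the short ones are alpha_{3}. The associated Dynkin diagram is a chain of 6 nodes with a double edge at one end; the terminal node there is the unique short simple root (B_6), so the type is B_6 (the algebra so(13)).

B_6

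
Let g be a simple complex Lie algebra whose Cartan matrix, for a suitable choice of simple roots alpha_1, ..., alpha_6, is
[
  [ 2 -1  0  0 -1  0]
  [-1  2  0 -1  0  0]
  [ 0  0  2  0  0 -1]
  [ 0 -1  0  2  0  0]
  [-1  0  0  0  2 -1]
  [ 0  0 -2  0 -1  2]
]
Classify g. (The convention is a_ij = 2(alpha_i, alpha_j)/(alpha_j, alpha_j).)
The matrix has rank 6 with 2's on the diagonal. Reading the off-diagonal entries as Dynkin edges (a single edge where a_ij = a_ji = -1; a double or triple edge where a_ij * a_ji = 2 or 3), the diagram is a chain of 6 nodes with a double edge at one end; the terminal node there is the unique short simple root (B_6). One simple-root ordering that puts it in standard form is (alpha_4, alpha_2, alpha_1, alpha_5, alpha_6, alpha_3). So the algebra is type B_6, i.e. so(13).

type B_6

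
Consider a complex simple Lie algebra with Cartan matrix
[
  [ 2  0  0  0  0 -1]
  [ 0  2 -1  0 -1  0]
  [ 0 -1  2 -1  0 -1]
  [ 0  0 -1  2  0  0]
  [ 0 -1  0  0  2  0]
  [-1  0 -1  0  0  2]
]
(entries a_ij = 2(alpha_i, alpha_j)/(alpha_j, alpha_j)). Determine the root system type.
E6

The matrix has rank 6 with 2's on the diagonal. Reading the off-diagonal entries as Dynkin edges (a single edge where a_ij = a_ji = -1; a double or triple edge where a_ij * a_ji = 2 or 3), the diagram is a chain of 5 nodes with one extra node attached to the third node from one end (E_6). One simple-root ordering that puts it in standard form is (alpha_5, alpha_4, alpha_2, alpha_3, alpha_6, alpha_1). So the algebra is type E_6.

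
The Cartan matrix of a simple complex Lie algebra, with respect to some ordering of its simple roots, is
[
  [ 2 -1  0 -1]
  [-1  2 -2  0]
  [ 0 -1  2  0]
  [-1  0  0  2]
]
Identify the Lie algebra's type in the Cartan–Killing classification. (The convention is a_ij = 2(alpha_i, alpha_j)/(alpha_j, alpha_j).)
The matrix has rank 4 with 2's on the diagonal. Reading the off-diagonal entries as Dynkin edges (a single edge where a_ij = a_ji = -1; a double or triple edge where a_ij * a_ji = 2 or 3), the diagram is a chain of 4 nodes with a double edge at one end; the terminal node there is the unique short simple root (B_4). One simple-root ordering that puts it in standard form is (alpha_4, alpha_1, alpha_2, alpha_3). So the algebra is type B_4, i.e. so(9).

B4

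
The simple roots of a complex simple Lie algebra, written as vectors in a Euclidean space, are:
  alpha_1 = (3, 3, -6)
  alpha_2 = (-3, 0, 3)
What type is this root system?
Compute the Cartan integers a_ij = 2(alpha_i, alpha_j)/(alpha_j, alpha_j); the resulting 2x2 Cartan matrix is
[[2, -3], [-1, 2]].
The roots have two lengths (squared-length ratio 3:1); the short ones are alpha_{2}. The associated Dynkin diagram is two nodes joined by a triple edge (G_2), so the type is G_2.

type G_2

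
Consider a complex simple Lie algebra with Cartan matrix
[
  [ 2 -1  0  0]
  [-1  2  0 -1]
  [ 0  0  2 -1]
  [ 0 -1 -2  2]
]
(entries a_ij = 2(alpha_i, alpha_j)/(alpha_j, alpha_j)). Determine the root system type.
type B_4

The matrix has rank 4 with 2's on the diagonal. Reading the off-diagonal entries as Dynkin edges (a single edge where a_ij = a_ji = -1; a double or triple edge where a_ij * a_ji = 2 or 3), the diagram is a chain of 4 nodes with a double edge at one end; the terminal node there is the unique short simple root (B_4). One simple-root ordering that puts it in standard form is (alpha_1, alpha_2, alpha_4, alpha_3). So the algebra is type B_4, i.e. so(9).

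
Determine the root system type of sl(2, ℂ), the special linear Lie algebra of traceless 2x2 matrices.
A_1

This is sl(2), which has dimension 2^2 - 1 = 3 and rank 2 - 1 = 1 (a Cartan subalgebra is the diagonal traceless matrices). In the classification of classical Lie algebras, the special linear algebra sl(n+1) has type A_n; here n = 1, so the Dynkin diagram is a chain of 1 nodes with single edges (A_1). Hence the type is A_1.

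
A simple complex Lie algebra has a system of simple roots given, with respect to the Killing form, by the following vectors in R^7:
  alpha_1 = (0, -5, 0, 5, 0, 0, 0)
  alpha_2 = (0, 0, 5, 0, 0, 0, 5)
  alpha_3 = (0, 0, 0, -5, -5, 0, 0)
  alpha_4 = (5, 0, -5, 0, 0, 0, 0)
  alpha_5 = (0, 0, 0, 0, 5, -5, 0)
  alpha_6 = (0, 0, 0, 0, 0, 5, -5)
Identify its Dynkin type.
A6

Compute the Cartan integers a_ij = 2(alpha_i, alpha_j)/(alpha_j, alpha_j); the resulting 6x6 Cartan matrix is
[[2, 0, -1, 0, 0, 0], [0, 2, 0, -1, 0, -1], [-1, 0, 2, 0, -1, 0], [0, -1, 0, 2, 0, 0], [0, 0, -1, 0, 2, -1], [0, -1, 0, 0, -1, 2]].
All simple roots have the same length, so the diagram is simply laced. The associated Dynkin diagram is a chain of 6 nodes with single edges (A_6), so the type is A_6 (the algebra sl(7)).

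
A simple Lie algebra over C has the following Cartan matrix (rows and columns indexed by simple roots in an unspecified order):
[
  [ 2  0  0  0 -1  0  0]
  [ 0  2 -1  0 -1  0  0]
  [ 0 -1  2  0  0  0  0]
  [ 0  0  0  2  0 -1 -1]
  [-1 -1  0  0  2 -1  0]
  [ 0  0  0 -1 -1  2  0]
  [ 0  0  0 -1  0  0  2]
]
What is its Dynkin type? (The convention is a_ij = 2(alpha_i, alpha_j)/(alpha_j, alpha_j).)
The matrix has rank 7 with 2's on the diagonal. Reading the off-diagonal entries as Dynkin edges (a single edge where a_ij = a_ji = -1; a double or triple edge where a_ij * a_ji = 2 or 3), the diagram is a chain of 6 nodes with one extra node attached to the third node from one end (E_7). One simple-root ordering that puts it in standard form is (alpha_3, alpha_1, alpha_2, alpha_5, alpha_6, alpha_4, alpha_7). So the algebra is type E_7.

type E_7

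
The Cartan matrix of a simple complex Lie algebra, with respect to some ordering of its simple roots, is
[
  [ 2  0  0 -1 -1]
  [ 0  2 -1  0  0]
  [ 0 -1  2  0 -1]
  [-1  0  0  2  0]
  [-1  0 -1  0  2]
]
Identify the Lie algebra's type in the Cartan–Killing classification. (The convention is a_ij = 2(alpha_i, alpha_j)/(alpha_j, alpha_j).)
A5

The matrix has rank 5 with 2's on the diagonal. Reading the off-diagonal entries as Dynkin edges (a single edge where a_ij = a_ji = -1; a double or triple edge where a_ij * a_ji = 2 or 3), the diagram is a chain of 5 nodes with single edges (A_5). One simple-root ordering that puts it in standard form is (alpha_4, alpha_1, alpha_5, alpha_3, alpha_2). So the algebra is type A_5, i.e. sl(6).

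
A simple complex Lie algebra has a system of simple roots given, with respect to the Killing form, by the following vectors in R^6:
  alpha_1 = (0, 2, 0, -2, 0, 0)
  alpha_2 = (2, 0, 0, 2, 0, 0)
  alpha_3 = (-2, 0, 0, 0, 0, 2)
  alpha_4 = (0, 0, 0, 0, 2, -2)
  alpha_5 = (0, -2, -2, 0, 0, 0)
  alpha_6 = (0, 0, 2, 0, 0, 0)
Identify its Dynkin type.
B_6

Compute the Cartan integers a_ij = 2(alpha_i, alpha_j)/(alpha_j, alpha_j); the resulting 6x6 Cartan matrix is
[[2, -1, 0, 0, -1, 0], [-1, 2, -1, 0, 0, 0], [0, -1, 2, -1, 0, 0], [0, 0, -1, 2, 0, 0], [-1, 0, 0, 0, 2, -2], [0, 0, 0, 0, -1, 2]].
The roots have two lengths (squared-length ratio 2:1); the short ones are alpha_{6}. The associated Dynkin diagram is a chain of 6 nodes with a double edge at one end; the terminal node there is the unique short simple root (B_6), so the type is B_6 (the algebra so(13)).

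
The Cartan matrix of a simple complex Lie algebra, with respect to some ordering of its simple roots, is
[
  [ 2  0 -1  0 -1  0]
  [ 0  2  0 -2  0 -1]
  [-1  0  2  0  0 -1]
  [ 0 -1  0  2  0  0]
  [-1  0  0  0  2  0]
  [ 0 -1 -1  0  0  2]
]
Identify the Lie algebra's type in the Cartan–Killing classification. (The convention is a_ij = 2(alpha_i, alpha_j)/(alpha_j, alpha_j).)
B_6 (so(13))

The matrix has rank 6 with 2's on the diagonal. Reading the off-diagonal entries as Dynkin edges (a single edge where a_ij = a_ji = -1; a double or triple edge where a_ij * a_ji = 2 or 3), the diagram is a chain of 6 nodes with a double edge at one end; the terminal node there is the unique short simple root (B_6). One simple-root ordering that puts it in standard form is (alpha_5, alpha_1, alpha_3, alpha_6, alpha_2, alpha_4). So the algebra is type B_6, i.e. so(13).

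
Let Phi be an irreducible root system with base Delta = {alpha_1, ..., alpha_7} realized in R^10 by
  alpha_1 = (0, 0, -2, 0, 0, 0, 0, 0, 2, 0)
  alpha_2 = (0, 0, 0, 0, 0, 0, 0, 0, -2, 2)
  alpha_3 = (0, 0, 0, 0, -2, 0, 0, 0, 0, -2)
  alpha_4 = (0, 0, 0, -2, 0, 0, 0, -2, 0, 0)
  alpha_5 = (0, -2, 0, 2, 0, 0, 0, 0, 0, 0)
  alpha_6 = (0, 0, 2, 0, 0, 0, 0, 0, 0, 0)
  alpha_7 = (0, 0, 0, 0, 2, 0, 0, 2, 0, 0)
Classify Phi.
Compute the Cartan integers a_ij = 2(alpha_i, alpha_j)/(alpha_j, alpha_j); the resulting 7x7 Cartan matrix is
[[2, -1, 0, 0, 0, -2, 0], [-1, 2, -1, 0, 0, 0, 0], [0, -1, 2, 0, 0, 0, -1], [0, 0, 0, 2, -1, 0, -1], [0, 0, 0, -1, 2, 0, 0], [-1, 0, 0, 0, 0, 2, 0], [0, 0, -1, -1, 0, 0, 2]].
The roots have two lengths (squared-length ratio 2:1); the short ones are alpha_{6}. The associated Dynkin diagram is a chain of 7 nodes with a double edge at one end; the terminal node there is the unique short simple root (B_7), so the type is B_7 (the algebra so(15)).

type B_7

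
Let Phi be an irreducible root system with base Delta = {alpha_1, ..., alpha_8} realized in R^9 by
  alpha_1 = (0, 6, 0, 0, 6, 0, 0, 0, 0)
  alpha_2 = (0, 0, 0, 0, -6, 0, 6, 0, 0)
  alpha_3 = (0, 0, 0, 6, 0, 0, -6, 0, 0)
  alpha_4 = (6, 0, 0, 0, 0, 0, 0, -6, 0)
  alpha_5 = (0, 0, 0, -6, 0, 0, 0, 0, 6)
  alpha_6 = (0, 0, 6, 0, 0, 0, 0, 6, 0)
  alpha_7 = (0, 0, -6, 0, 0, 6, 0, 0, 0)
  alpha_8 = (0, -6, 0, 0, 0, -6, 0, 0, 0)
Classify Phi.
A8

Compute the Cartan integers a_ij = 2(alpha_i, alpha_j)/(alpha_j, alpha_j); the resulting 8x8 Cartan matrix is
[[2, -1, 0, 0, 0, 0, 0, -1], [-1, 2, -1, 0, 0, 0, 0, 0], [0, -1, 2, 0, -1, 0, 0, 0], [0, 0, 0, 2, 0, -1, 0, 0], [0, 0, -1, 0, 2, 0, 0, 0], [0, 0, 0, -1, 0, 2, -1, 0], [0, 0, 0, 0, 0, -1, 2, -1], [-1, 0, 0, 0, 0, 0, -1, 2]].
All simple roots have the same length, so the diagram is simply laced. The associated Dynkin diagram is a chain of 8 nodes with single edges (A_8), so the type is A_8 (the algebra sl(9)).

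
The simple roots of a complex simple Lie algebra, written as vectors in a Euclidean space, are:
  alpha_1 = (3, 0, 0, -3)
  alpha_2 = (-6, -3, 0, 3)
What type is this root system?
Compute the Cartan integers a_ij = 2(alpha_i, alpha_j)/(alpha_j, alpha_j); the resulting 2x2 Cartan matrix is
[[2, -1], [-3, 2]].
The roots have two lengths (squared-length ratio 3:1); the short ones are alpha_{1}. The associated Dynkin diagram is two nodes joined by a triple edge (G_2), so the type is G_2.

type G_2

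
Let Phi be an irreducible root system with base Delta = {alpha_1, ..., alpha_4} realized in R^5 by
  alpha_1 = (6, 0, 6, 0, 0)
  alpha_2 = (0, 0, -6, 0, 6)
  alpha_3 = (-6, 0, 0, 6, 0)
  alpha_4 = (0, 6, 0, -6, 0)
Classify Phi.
type A_4

Compute the Cartan integers a_ij = 2(alpha_i, alpha_j)/(alpha_j, alpha_j); the resulting 4x4 Cartan matrix is
[[2, -1, -1, 0], [-1, 2, 0, 0], [-1, 0, 2, -1], [0, 0, -1, 2]].
All simple roots have the same length, so the diagram is simply laced. The associated Dynkin diagram is a chain of 4 nodes with single edges (A_4), so the type is A_4 (the algebra sl(5)).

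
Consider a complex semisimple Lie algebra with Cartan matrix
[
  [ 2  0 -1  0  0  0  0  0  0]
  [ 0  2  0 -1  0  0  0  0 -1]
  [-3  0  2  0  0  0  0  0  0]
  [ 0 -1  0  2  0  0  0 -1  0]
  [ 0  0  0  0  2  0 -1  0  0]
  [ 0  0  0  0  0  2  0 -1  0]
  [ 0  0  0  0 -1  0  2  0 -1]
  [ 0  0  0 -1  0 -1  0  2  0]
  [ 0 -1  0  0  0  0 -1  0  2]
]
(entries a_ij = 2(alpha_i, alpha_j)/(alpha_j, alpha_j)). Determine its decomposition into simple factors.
The diagram associated to this matrix has two connected components: the simple roots {alpha_2, alpha_4, alpha_5, alpha_6, alpha_7, alpha_8, alpha_9} form a chain of 7 nodes with single edges (A_7), and {alpha_1, alpha_3} form two nodes joined by a triple edge (G_2). A semisimple Lie algebra decomposes uniquely as the direct sum of simple ideals, one per connected component of its Dynkin diagram, so g ≅ A_7 ⊕ G_2 (dimension 63 + 14 = 77).

type A_7 + type G_2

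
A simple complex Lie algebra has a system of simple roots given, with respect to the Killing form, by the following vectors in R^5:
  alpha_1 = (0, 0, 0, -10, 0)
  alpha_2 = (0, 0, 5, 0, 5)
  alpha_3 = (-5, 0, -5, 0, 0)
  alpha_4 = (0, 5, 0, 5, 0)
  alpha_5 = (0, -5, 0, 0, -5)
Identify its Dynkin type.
Compute the Cartan integers a_ij = 2(alpha_i, alpha_j)/(alpha_j, alpha_j); the resulting 5x5 Cartan matrix is
[[2, 0, 0, -2, 0], [0, 2, -1, 0, -1], [0, -1, 2, 0, 0], [-1, 0, 0, 2, -1], [0, -1, 0, -1, 2]].
The roots have two lengths (squared-length ratio 2:1); the short ones are alpha_{2,3,4,5}. The associated Dynkin diagram is a chain of 5 nodes with a double edge at one end; the terminal node there is the unique long simple root (C_5), so the type is C_5 (the algebra sp(10)).

C_5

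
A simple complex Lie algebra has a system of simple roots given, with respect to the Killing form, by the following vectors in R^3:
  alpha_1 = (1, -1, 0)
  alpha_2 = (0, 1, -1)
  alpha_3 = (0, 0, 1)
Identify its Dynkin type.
Compute the Cartan integers a_ij = 2(alpha_i, alpha_j)/(alpha_j, alpha_j); the resulting 3x3 Cartan matrix is
[[2, -1, 0], [-1, 2, -2], [0, -1, 2]].
The roots have two lengths (squared-length ratio 2:1); the short ones are alpha_{3}. The associated Dynkin diagram is a chain of 3 nodes with a double edge at one end; the terminal node there is the unique short simple root (B_3), so the type is B_3 (the algebra so(7)).

B3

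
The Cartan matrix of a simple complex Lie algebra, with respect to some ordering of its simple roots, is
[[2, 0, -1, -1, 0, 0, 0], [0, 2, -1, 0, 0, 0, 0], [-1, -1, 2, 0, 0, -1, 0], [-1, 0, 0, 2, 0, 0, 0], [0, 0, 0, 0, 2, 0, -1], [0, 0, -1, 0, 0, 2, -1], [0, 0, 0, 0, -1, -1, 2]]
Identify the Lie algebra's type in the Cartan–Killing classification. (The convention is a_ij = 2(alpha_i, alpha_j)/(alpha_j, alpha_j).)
The matrix has rank 7 with 2's on the diagonal. Reading the off-diagonal entries as Dynkin edges (a single edge where a_ij = a_ji = -1; a double or triple edge where a_ij * a_ji = 2 or 3), the diagram is a chain of 6 nodes with one extra node attached to the third node from one end (E_7). One simple-root ordering that puts it in standard form is (alpha_4, alpha_2, alpha_1, alpha_3, alpha_6, alpha_7, alpha_5). So the algebra is type E_7.

E_7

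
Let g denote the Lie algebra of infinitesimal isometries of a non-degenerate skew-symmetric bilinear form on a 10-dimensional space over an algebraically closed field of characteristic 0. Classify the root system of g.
This is sp(10), which has dimension 10(10+1)/2 = 55 and rank 10/2 = 5. In the classification of classical Lie algebras, the symplectic algebra sp(2n) has type C_n; here n = 5, so the Dynkin diagram is a chain of 5 nodes with a double edge at one end; the terminal node there is the unique long simple root (C_5). Hence the type is C_5.

C5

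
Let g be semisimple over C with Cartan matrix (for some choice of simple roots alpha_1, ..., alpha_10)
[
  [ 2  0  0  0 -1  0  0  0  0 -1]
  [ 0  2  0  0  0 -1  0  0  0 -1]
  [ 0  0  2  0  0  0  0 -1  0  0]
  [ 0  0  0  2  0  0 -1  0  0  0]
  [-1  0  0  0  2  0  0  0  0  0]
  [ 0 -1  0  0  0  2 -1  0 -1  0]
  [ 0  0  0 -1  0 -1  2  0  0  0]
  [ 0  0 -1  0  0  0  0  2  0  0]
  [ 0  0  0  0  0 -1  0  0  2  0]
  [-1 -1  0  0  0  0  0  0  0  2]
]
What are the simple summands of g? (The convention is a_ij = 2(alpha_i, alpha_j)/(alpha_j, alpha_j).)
The diagram associated to this matrix has two connected components: the simple roots {alpha_3, alpha_8} form a chain of 2 nodes with single edges (A_2), and {alpha_1, alpha_2, alpha_4, alpha_5, alpha_6, alpha_7, alpha_9, alpha_10} form a chain of 7 nodes with one extra node attached to the third node from one end (E_8). A semisimple Lie algebra decomposes uniquely as the direct sum of simple ideals, one per connected component of its Dynkin diagram, so g ≅ A_2 ⊕ E_8 (dimension 8 + 248 = 256).

A_2 (sl(3)) + E_8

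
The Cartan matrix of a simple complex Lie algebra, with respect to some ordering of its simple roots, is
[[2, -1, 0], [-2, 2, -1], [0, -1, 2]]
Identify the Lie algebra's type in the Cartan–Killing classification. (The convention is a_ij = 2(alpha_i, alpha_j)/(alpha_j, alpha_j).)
The matrix has rank 3 with 2's on the diagonal. Reading the off-diagonal entries as Dynkin edges (a single edge where a_ij = a_ji = -1; a double or triple edge where a_ij * a_ji = 2 or 3), the diagram is a chain of 3 nodes with a double edge at one end; the terminal node there is the unique short simple root (B_3). One simple-root ordering that puts it in standard form is (alpha_3, alpha_2, alpha_1). So the algebra is type B_3, i.e. so(7).

B3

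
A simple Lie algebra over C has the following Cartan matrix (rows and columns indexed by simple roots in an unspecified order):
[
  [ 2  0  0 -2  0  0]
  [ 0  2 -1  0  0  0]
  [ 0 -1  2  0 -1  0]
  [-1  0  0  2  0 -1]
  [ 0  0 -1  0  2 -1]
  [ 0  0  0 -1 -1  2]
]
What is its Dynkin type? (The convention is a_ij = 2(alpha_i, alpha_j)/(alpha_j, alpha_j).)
C_6

The matrix has rank 6 with 2's on the diagonal. Reading the off-diagonal entries as Dynkin edges (a single edge where a_ij = a_ji = -1; a double or triple edge where a_ij * a_ji = 2 or 3), the diagram is a chain of 6 nodes with a double edge at one end; the terminal node there is the unique long simple root (C_6). One simple-root ordering that puts it in standard form is (alpha_2, alpha_3, alpha_5, alpha_6, alpha_4, alpha_1). So the algebra is type C_6, i.e. sp(12).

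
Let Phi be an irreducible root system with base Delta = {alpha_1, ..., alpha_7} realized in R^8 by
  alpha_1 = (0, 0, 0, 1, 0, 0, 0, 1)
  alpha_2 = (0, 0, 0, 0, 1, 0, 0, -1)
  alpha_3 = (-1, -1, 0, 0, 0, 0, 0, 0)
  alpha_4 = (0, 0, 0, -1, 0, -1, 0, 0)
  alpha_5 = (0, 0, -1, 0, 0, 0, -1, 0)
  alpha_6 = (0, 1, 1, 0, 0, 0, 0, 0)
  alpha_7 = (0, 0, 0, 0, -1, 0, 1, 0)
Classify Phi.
Compute the Cartan integers a_ij = 2(alpha_i, alpha_j)/(alpha_j, alpha_j); the resulting 7x7 Cartan matrix is
[[2, -1, 0, -1, 0, 0, 0], [-1, 2, 0, 0, 0, 0, -1], [0, 0, 2, 0, 0, -1, 0], [-1, 0, 0, 2, 0, 0, 0], [0, 0, 0, 0, 2, -1, -1], [0, 0, -1, 0, -1, 2, 0], [0, -1, 0, 0, -1, 0, 2]].
All simple roots have the same length, so the diagram is simply laced. The associated Dynkin diagram is a chain of 7 nodes with single edges (A_7), so the type is A_7 (the algebra sl(8)).

A_7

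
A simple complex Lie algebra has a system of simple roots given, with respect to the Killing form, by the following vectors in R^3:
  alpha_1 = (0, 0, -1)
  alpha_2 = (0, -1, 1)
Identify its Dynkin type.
Compute the Cartan integers a_ij = 2(alpha_i, alpha_j)/(alpha_j, alpha_j); the resulting 2x2 Cartan matrix is
[[2, -1], [-2, 2]].
The roots have two lengths (squared-length ratio 2:1); the short ones are alpha_{1}. The associated Dynkin diagram is a chain of 2 nodes with a double edge at one end; the terminal node there is the unique short simple root (B_2), so the type is B_2 (the algebra so(5)).

type B_2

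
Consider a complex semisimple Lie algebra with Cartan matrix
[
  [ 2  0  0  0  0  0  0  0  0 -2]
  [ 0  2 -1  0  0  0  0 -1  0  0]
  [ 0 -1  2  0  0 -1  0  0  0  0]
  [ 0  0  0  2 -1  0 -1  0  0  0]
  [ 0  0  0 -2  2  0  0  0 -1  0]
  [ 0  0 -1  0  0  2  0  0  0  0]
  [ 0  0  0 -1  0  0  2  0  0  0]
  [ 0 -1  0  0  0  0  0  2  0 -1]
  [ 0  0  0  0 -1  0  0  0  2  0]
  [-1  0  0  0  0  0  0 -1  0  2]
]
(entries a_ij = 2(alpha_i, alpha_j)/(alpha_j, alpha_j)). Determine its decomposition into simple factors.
C_6 (sp(12)) ⊕ F_4

The diagram associated to this matrix has two connected components: the simple roots {alpha_1, alpha_2, alpha_3, alpha_6, alpha_8, alpha_10} form a chain of 6 nodes with a double edge at one end; the terminal node there is the unique long simple root (C_6), and {alpha_4, alpha_5, alpha_7, alpha_9} form a chain of 4 nodes with a double edge between the middle two (F_4). A semisimple Lie algebra decomposes uniquely as the direct sum of simple ideals, one per connected component of its Dynkin diagram, so g ≅ C_6 ⊕ F_4 (dimension 78 + 52 = 130).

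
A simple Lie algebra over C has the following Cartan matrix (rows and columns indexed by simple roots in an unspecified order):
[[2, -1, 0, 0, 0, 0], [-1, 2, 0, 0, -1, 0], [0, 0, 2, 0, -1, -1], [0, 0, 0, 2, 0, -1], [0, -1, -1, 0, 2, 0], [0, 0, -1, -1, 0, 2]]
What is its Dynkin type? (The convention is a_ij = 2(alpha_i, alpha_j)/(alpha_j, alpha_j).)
The matrix has rank 6 with 2's on the diagonal. Reading the off-diagonal entries as Dynkin edges (a single edge where a_ij = a_ji = -1; a double or triple edge where a_ij * a_ji = 2 or 3), the diagram is a chain of 6 nodes with single edges (A_6). One simple-root ordering that puts it in standard form is (alpha_4, alpha_6, alpha_3, alpha_5, alpha_2, alpha_1). So the algebra is type A_6, i.e. sl(7).

type A_6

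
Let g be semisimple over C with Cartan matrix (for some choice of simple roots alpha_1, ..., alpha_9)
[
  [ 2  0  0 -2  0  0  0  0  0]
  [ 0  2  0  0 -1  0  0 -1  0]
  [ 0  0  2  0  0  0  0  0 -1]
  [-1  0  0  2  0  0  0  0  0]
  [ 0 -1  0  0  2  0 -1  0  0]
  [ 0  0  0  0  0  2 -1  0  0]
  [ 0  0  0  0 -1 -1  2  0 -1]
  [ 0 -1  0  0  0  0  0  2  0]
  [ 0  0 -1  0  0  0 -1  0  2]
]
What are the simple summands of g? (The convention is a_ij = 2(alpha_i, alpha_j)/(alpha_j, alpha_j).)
The diagram associated to this matrix has two connected components: the simple roots {alpha_1, alpha_4} form a chain of 2 nodes with a double edge at one end; the terminal node there is the unique short simple root (B_2), and {alpha_2, alpha_3, alpha_5, alpha_6, alpha_7, alpha_8, alpha_9} form a chain of 6 nodes with one extra node attached to the third node from one end (E_7). A semisimple Lie algebra decomposes uniquely as the direct sum of simple ideals, one per connected component of its Dynkin diagram, so g ≅ B_2 ⊕ E_7 (dimension 10 + 133 = 143).

B_2 (so(5)) + E_7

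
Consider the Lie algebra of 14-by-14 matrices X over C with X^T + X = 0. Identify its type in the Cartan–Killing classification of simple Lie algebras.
This is so(14) with 14 even, which has dimension 14(14-1)/2 = 91 and rank 14/2 = 7. In the classification of classical Lie algebras, the orthogonal algebra so(2n) in an even number of variables has type D_n; here n = 7, so the Dynkin diagram is a chain of 5 nodes with a fork of two nodes at one end (D_7). Hence the type is D_7.

D7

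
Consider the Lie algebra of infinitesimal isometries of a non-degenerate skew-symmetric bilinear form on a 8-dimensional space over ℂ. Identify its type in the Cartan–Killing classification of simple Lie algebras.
C_4

This is sp(8), which has dimension 8(8+1)/2 = 36 and rank 8/2 = 4. In the classification of classical Lie algebras, the symplectic algebra sp(2n) has type C_n; here n = 4, so the Dynkin diagram is a chain of 4 nodes with a double edge at one end; the terminal node there is the unique long simple root (C_4). Hence the type is C_4.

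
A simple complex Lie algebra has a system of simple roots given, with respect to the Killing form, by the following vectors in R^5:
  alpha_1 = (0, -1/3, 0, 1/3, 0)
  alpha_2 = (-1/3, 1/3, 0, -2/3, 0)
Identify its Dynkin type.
Compute the Cartan integers a_ij = 2(alpha_i, alpha_j)/(alpha_j, alpha_j); the resulting 2x2 Cartan matrix is
[[2, -1], [-3, 2]].
The roots have two lengths (squared-length ratio 3:1); the short ones are alpha_{1}. The associated Dynkin diagram is two nodes joined by a triple edge (G_2), so the type is G_2.

type G_2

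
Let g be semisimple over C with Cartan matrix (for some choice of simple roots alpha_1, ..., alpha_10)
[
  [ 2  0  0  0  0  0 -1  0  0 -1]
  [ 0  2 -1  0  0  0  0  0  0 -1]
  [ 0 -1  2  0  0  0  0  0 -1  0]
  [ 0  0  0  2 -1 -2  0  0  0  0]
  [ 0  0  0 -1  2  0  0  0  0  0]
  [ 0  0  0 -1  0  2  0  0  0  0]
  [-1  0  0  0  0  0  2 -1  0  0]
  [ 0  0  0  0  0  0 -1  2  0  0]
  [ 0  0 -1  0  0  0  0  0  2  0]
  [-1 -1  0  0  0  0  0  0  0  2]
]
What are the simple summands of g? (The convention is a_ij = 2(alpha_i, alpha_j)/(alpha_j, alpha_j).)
type A_7 ⊕ type B_3

The diagram associated to this matrix has two connected components: the simple roots {alpha_1, alpha_2, alpha_3, alpha_7, alpha_8, alpha_9, alpha_10} form a chain of 7 nodes with single edges (A_7), and {alpha_4, alpha_5, alpha_6} form a chain of 3 nodes with a double edge at one end; the terminal node there is the unique short simple root (B_3). A semisimple Lie algebra decomposes uniquely as the direct sum of simple ideals, one per connected component of its Dynkin diagram, so g ≅ A_7 ⊕ B_3 (dimension 63 + 21 = 84).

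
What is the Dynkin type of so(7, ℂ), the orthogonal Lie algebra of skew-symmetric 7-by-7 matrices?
B3

This is so(7) with 7 odd, which has dimension 7(7-1)/2 = 21 and rank (7-1)/2 = 3. In the classification of classical Lie algebras, the orthogonal algebra so(2n+1) in an odd number of variables has type B_n; here n = 3, so the Dynkin diagram is a chain of 3 nodes with a double edge at one end; the terminal node there is the unique short simple root (B_3). Hence the type is B_3.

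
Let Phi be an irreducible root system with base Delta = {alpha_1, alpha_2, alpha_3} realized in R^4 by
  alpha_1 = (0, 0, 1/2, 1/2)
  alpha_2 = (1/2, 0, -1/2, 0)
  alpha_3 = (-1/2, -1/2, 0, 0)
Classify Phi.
type A_3

Compute the Cartan integers a_ij = 2(alpha_i, alpha_j)/(alpha_j, alpha_j); the resulting 3x3 Cartan matrix is
[[2, -1, 0], [-1, 2, -1], [0, -1, 2]].
All simple roots have the same length, so the diagram is simply laced. The associated Dynkin diagram is a chain of 3 nodes with single edges (A_3), so the type is A_3 (the algebra sl(4)).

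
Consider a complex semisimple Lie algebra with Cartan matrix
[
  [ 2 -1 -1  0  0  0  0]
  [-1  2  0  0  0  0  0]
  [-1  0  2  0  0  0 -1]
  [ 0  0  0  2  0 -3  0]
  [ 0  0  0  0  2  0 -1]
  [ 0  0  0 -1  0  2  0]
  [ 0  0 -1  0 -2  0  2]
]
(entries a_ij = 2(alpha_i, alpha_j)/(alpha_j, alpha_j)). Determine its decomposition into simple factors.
The diagram associated to this matrix has two connected components: the simple roots {alpha_1, alpha_2, alpha_3, alpha_5, alpha_7} form a chain of 5 nodes with a double edge at one end; the terminal node there is the unique short simple root (B_5), and {alpha_4, alpha_6} form two nodes joined by a triple edge (G_2). A semisimple Lie algebra decomposes uniquely as the direct sum of simple ideals, one per connected component of its Dynkin diagram, so g ≅ B_5 ⊕ G_2 (dimension 55 + 14 = 69).

B_5 + G_2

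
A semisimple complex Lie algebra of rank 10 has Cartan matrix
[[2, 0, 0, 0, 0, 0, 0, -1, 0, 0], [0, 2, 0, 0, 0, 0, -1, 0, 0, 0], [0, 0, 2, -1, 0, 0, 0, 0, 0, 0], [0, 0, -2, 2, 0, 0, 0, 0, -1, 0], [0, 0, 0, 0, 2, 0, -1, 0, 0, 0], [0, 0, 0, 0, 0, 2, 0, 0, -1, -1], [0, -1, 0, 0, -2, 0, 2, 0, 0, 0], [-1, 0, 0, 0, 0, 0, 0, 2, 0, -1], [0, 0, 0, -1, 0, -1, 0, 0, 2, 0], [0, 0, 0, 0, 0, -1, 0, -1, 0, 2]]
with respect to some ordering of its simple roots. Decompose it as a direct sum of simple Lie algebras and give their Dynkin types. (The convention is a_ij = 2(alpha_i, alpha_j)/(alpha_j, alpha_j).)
The diagram associated to this matrix has two connected components: the simple roots {alpha_2, alpha_5, alpha_7} form a chain of 3 nodes with a double edge at one end; the terminal node there is the unique short simple root (B_3), and {alpha_1, alpha_3, alpha_4, alpha_6, alpha_8, alpha_9, alpha_10} form a chain of 7 nodes with a double edge at one end; the terminal node there is the unique short simple root (B_7). A semisimple Lie algebra decomposes uniquely as the direct sum of simple ideals, one per connected component of its Dynkin diagram, so g ≅ B_3 ⊕ B_7 (dimension 21 + 105 = 126).

B_3 (so(7)) + B_7 (so(15))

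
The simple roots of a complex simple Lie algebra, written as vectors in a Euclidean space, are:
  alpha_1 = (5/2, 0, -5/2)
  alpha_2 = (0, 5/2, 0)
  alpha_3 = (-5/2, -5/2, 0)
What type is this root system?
B_3 (so(7))

Compute the Cartan integers a_ij = 2(alpha_i, alpha_j)/(alpha_j, alpha_j); the resulting 3x3 Cartan matrix is
[[2, 0, -1], [0, 2, -1], [-1, -2, 2]].
The roots have two lengths (squared-length ratio 2:1); the short ones are alpha_{2}. The associated Dynkin diagram is a chain of 3 nodes with a double edge at one end; the terminal node there is the unique short simple root (B_3), so the type is B_3 (the algebra so(7)).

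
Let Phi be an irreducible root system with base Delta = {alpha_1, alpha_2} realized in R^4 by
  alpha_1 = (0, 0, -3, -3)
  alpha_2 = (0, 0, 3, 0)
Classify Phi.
type B_2

Compute the Cartan integers a_ij = 2(alpha_i, alpha_j)/(alpha_j, alpha_j); the resulting 2x2 Cartan matrix is
[[2, -2], [-1, 2]].
The roots have two lengths (squared-length ratio 2:1); the short ones are alpha_{2}. The associated Dynkin diagram is a chain of 2 nodes with a double edge at one end; the terminal node there is the unique short simple root (B_2), so the type is B_2 (the algebra so(5)).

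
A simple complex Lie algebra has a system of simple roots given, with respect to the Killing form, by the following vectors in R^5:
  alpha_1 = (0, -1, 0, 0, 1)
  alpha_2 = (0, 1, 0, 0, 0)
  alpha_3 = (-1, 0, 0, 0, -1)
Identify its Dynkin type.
B3

Compute the Cartan integers a_ij = 2(alpha_i, alpha_j)/(alpha_j, alpha_j); the resulting 3x3 Cartan matrix is
[[2, -2, -1], [-1, 2, 0], [-1, 0, 2]].
The roots have two lengths (squared-length ratio 2:1); the short ones are alpha_{2}. The associated Dynkin diagram is a chain of 3 nodes with a double edge at one end; the terminal node there is the unique short simple root (B_3), so the type is B_3 (the algebra so(7)).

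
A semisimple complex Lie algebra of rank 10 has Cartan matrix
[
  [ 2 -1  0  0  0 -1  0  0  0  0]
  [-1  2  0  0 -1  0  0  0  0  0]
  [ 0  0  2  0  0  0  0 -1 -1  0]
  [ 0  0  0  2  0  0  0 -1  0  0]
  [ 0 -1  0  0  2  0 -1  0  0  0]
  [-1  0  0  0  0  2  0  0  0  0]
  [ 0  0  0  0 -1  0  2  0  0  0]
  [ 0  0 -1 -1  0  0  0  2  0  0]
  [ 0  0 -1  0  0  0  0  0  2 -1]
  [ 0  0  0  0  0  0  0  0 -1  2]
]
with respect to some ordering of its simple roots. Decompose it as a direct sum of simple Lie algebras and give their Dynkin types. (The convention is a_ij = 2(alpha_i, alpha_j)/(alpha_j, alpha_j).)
The diagram associated to this matrix has two connected components: the simple roots {alpha_3, alpha_4, alpha_8, alpha_9, alpha_10} form a chain of 5 nodes with single edges (A_5), and {alpha_1, alpha_2, alpha_5, alpha_6, alpha_7} form a chain of 5 nodes with single edges (A_5). A semisimple Lie algebra decomposes uniquely as the direct sum of simple ideals, one per connected component of its Dynkin diagram, so g ≅ A_5 ⊕ A_5 (dimension 35 + 35 = 70).

type A_5 + type A_5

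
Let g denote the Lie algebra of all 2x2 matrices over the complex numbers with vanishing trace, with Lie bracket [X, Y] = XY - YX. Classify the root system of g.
This is sl(2), which has dimension 2^2 - 1 = 3 and rank 2 - 1 = 1 (a Cartan subalgebra is the diagonal traceless matrices). In the classification of classical Lie algebras, the special linear algebra sl(n+1) has type A_n; here n = 1, so the Dynkin diagram is a chain of 1 nodes with single edges (A_1). Hence the type is A_1.

A_1 (sl(2))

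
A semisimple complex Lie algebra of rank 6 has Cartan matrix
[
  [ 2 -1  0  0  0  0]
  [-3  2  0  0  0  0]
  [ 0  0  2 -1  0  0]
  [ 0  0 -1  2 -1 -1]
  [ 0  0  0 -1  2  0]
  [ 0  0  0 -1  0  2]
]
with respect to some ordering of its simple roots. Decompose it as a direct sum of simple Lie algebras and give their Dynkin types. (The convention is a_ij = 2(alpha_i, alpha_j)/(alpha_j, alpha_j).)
The diagram associated to this matrix has two connected components: the simple roots {alpha_3, alpha_4, alpha_5, alpha_6} form a chain of 2 nodes with a fork of two nodes at one end (D_4), and {alpha_1, alpha_2} form two nodes joined by a triple edge (G_2). A semisimple Lie algebra decomposes uniquely as the direct sum of simple ideals, one per connected component of its Dynkin diagram, so g ≅ D_4 ⊕ G_2 (dimension 28 + 14 = 42).

type D_4 + type G_2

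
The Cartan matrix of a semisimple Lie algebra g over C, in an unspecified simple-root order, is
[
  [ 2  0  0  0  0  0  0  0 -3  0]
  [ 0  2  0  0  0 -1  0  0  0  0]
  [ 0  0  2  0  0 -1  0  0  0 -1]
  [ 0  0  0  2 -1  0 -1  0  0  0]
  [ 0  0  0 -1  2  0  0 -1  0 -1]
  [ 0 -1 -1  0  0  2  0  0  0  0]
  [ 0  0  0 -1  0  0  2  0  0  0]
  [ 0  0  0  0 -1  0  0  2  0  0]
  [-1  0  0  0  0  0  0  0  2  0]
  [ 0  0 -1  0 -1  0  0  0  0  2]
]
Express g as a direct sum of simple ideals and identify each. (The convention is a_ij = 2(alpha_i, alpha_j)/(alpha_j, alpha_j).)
E8 + G2

The diagram associated to this matrix has two connected components: the simple roots {alpha_2, alpha_3, alpha_4, alpha_5, alpha_6, alpha_7, alpha_8, alpha_10} form a chain of 7 nodes with one extra node attached to the third node from one end (E_8), and {alpha_1, alpha_9} form two nodes joined by a triple edge (G_2). A semisimple Lie algebra decomposes uniquely as the direct sum of simple ideals, one per connected component of its Dynkin diagram, so g ≅ E_8 ⊕ G_2 (dimension 248 + 14 = 262).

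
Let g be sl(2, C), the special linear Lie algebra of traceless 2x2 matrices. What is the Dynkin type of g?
A1

This is sl(2), which has dimension 2^2 - 1 = 3 and rank 2 - 1 = 1 (a Cartan subalgebra is the diagonal traceless matrices). In the classification of classical Lie algebras, the special linear algebra sl(n+1) has type A_n; here n = 1, so the Dynkin diagram is a chain of 1 nodes with single edges (A_1). Hence the type is A_1.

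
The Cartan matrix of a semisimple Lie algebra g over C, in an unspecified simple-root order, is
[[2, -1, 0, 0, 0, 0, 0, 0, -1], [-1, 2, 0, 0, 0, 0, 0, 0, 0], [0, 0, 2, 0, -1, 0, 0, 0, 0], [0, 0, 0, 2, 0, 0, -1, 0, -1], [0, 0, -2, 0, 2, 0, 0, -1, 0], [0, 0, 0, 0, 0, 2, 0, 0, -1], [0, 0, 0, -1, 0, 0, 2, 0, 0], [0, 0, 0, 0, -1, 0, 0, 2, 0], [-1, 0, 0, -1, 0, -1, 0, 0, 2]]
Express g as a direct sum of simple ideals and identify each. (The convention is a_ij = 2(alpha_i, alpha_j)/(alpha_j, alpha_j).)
The diagram associated to this matrix has two connected components: the simple roots {alpha_3, alpha_5, alpha_8} form a chain of 3 nodes with a double edge at one end; the terminal node there is the unique short simple root (B_3), and {alpha_1, alpha_2, alpha_4, alpha_6, alpha_7, alpha_9} form a chain of 5 nodes with one extra node attached to the third node from one end (E_6). A semisimple Lie algebra decomposes uniquely as the direct sum of simple ideals, one per connected component of its Dynkin diagram, so g ≅ B_3 ⊕ E_6 (dimension 21 + 78 = 99).

type B_3 ⊕ type E_6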